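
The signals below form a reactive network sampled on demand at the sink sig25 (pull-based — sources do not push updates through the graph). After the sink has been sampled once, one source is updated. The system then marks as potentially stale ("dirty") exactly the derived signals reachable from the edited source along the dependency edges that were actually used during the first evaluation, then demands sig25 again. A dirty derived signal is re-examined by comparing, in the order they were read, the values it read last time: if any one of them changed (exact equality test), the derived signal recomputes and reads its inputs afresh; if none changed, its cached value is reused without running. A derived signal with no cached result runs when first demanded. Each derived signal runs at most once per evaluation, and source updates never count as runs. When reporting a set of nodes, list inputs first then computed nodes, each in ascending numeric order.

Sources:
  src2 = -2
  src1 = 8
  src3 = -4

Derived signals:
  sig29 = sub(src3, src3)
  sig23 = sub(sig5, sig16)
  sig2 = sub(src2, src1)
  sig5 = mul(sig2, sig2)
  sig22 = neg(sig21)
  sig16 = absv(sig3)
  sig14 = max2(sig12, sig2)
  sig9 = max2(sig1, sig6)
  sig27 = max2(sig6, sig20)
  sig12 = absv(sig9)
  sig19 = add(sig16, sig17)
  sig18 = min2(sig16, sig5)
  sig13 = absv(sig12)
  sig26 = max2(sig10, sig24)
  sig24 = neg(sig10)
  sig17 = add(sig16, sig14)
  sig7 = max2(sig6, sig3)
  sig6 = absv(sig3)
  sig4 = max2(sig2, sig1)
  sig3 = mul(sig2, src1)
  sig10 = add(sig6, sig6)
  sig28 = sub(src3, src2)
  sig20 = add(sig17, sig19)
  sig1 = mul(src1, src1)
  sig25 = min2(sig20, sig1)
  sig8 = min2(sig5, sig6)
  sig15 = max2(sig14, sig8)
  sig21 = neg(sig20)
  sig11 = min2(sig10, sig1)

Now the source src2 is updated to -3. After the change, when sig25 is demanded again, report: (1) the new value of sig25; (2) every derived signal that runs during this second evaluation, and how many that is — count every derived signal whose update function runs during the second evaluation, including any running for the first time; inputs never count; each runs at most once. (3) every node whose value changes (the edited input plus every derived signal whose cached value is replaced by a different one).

Initial pass — values computed on the first demand:
  sig1 = mul(8, 8) = 64
  sig2 = sub(-2, 8) = -10
  sig3 = mul(-10, 8) = -80
  sig6 = absv(-80) = 80
  sig9 = max2(64, 80) = 80
  sig12 = absv(80) = 80
  sig14 = max2(80, -10) = 80
  sig16 = absv(-80) = 80
  sig17 = add(80, 80) = 160
  sig19 = add(80, 160) = 240
  sig20 = add(160, 240) = 400
  sig25 = min2(400, 64) = 64

Second demand — change propagation:
  sig2: re-runs because src2 -2->-3; new result -11.
  sig3: re-runs because sig2 -10->-11; new result -88.
  sig6: re-runs because sig3 -80->-88; new result 88.
  sig9: re-runs because sig6 80->88; new result 88.
  sig12: re-runs because sig9 80->88; new result 88.
  sig14: re-runs because sig12 80->88; sig2 -10->-11; new result 88.
  sig16: re-runs because sig3 -80->-88; new result 88.
  sig17: re-runs because sig16 80->88; sig14 80->88; new result 176.
  sig19: re-runs because sig16 80->88; sig17 160->176; new result 264.
  sig20: re-runs because sig17 160->176; sig19 240->264; new result 440.
  sig25: re-runs because sig20 400->440; new result 64 (unchanged).

sig25 now evaluates to 64.
Run set: sig2, sig3, sig6, sig9, sig12, sig14, sig16, sig17, sig19, sig20, sig25 (11 run).
Changed values: src2, sig2, sig3, sig6, sig9, sig12, sig14, sig16, sig17, sig19, sig20.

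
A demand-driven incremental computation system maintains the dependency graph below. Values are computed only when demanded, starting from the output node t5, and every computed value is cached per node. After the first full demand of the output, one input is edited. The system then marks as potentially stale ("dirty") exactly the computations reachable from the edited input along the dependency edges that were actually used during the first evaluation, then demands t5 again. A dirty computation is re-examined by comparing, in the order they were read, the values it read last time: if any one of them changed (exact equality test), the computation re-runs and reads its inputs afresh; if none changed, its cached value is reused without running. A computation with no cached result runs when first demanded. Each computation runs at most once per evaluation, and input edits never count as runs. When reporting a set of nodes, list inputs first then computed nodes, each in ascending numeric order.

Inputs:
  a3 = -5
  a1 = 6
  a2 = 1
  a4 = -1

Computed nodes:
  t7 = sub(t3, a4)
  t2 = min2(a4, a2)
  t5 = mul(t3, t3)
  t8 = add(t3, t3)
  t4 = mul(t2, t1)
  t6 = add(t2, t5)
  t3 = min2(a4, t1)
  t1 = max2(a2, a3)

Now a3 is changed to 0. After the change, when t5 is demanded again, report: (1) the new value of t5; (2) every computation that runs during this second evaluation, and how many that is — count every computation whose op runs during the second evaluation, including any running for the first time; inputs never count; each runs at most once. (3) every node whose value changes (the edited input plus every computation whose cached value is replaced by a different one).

New value of t5: 1.
Computations that run: t1 — 1 in total.
Values that change: a3.
Key observation: the change is absorbed at t1 — it re-runs but produces the same value, and the output's value is unchanged.

First evaluation (everything demanded from the output):
  t1 = max2(1, -5) = 1
  t3 = min2(-1, 1) = -1
  t5 = mul(-1, -1) = 1

Propagation after the edit:
  t1: runs — a3 -5->0; result 1 (same value as before).
  t3: checked — values it read are unchanged (a4 unchanged, t1 unchanged); reused cached -1 without running.
  t5: checked — values it read are unchanged (t3 unchanged, t3 unchanged); reused cached 1 without running.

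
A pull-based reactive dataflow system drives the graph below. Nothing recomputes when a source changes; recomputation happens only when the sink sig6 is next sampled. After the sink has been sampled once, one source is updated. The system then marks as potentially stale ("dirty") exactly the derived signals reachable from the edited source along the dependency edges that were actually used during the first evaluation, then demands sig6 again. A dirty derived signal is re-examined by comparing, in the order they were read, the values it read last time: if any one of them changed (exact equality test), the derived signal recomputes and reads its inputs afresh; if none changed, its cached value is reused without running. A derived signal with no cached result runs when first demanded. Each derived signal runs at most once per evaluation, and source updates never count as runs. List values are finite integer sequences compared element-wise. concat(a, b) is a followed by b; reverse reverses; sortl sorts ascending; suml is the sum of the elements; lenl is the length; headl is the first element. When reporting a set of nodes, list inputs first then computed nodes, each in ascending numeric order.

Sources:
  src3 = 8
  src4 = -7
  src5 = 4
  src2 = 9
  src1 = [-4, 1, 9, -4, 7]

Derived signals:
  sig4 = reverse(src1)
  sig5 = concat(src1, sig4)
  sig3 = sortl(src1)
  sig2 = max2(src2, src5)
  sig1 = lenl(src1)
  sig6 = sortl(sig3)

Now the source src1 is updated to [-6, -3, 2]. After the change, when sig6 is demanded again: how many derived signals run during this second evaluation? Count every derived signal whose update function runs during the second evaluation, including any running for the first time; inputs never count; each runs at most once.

First evaluation (everything demanded from the output):
  sig3 = sortl([-4, 1, 9, -4, 7]) = [-4, -4, 1, 7, 9]
  sig6 = sortl([-4, -4, 1, 7, 9]) = [-4, -4, 1, 7, 9]

Propagation after the edit:
  sig3: runs — src1 [-4, 1, 9, -4, 7]->[-6, -3, 2]; result [-6, -3, 2].
  sig6: runs — sig3 [-4, -4, 1, 7, 9]->[-6, -3, 2]; result [-6, -3, 2].

Derived signals that run: sig3, sig6 — 2 in total.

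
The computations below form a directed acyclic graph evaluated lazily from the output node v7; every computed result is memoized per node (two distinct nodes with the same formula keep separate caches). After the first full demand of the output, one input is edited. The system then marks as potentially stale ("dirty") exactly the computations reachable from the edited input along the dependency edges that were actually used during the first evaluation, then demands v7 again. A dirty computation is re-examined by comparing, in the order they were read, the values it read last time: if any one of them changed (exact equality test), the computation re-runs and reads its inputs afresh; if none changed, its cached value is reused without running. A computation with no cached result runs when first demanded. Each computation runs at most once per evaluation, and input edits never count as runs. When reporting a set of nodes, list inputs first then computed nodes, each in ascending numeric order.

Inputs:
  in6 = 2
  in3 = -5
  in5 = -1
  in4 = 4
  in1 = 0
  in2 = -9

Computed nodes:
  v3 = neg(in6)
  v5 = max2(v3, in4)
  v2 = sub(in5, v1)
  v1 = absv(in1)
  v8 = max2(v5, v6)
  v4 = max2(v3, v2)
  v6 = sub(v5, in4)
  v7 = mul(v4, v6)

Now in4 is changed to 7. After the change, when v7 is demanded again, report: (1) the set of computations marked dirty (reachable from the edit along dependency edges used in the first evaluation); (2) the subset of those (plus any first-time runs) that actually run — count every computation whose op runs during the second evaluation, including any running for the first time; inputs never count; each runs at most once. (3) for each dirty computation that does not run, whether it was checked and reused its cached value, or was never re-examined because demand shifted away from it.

The edit dirties: v5, v6, v7.
2 computations run: v5, v6.
Cache hits after checking: v7.
Note the absorption at v6: it re-runs yet its value is the same, leaving the output's value untouched.

First demand of the output computes:
  v1 = absv(0) = 0
  v2 = sub(-1, 0) = -1
  v3 = neg(2) = -2
  v4 = max2(-2, -1) = -1
  v5 = max2(-2, 4) = 4
  v6 = sub(4, 4) = 0
  v7 = mul(-1, 0) = 0

After the edit, cleaning proceeds:
  v5: a read changed (in4 4->7) — executes, giving 7.
  v6: a read changed (v5 4->7; in4 4->7) — executes, giving 0 — identical to its old value.
  v7: dirty, but its reads are unchanged (v4 unchanged, v6 unchanged); cached 0 stands.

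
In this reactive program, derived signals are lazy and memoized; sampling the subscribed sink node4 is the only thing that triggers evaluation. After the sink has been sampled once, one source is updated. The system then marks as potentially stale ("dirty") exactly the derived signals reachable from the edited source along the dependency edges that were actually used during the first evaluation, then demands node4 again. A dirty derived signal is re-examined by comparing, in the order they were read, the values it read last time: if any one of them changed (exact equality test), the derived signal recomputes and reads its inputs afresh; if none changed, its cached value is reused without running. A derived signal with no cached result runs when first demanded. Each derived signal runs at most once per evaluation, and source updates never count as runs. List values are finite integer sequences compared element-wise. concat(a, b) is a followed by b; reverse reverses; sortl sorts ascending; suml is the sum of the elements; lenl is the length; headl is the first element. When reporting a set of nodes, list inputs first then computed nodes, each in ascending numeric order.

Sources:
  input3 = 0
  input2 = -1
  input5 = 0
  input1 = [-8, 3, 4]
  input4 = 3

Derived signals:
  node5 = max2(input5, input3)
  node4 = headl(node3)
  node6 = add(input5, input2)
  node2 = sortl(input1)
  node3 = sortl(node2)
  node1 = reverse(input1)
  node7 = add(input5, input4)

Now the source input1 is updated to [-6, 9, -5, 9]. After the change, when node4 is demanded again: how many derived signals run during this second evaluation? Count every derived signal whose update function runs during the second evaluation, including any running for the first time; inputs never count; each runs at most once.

3 derived signals run: node2, node3, node4.

First demand of the output computes:
  node2 = sortl([-8, 3, 4]) = [-8, 3, 4]
  node3 = sortl([-8, 3, 4]) = [-8, 3, 4]
  node4 = headl([-8, 3, 4]) = -8

After the edit, cleaning proceeds:
  node2: a read changed (input1 [-8, 3, 4]->[-6, 9, -5, 9]) — executes, giving [-6, -5, 9, 9].
  node3: a read changed (node2 [-8, 3, 4]->[-6, -5, 9, 9]) — executes, giving [-6, -5, 9, 9].
  node4: a read changed (node3 [-8, 3, 4]->[-6, -5, 9, 9]) — executes, giving -6.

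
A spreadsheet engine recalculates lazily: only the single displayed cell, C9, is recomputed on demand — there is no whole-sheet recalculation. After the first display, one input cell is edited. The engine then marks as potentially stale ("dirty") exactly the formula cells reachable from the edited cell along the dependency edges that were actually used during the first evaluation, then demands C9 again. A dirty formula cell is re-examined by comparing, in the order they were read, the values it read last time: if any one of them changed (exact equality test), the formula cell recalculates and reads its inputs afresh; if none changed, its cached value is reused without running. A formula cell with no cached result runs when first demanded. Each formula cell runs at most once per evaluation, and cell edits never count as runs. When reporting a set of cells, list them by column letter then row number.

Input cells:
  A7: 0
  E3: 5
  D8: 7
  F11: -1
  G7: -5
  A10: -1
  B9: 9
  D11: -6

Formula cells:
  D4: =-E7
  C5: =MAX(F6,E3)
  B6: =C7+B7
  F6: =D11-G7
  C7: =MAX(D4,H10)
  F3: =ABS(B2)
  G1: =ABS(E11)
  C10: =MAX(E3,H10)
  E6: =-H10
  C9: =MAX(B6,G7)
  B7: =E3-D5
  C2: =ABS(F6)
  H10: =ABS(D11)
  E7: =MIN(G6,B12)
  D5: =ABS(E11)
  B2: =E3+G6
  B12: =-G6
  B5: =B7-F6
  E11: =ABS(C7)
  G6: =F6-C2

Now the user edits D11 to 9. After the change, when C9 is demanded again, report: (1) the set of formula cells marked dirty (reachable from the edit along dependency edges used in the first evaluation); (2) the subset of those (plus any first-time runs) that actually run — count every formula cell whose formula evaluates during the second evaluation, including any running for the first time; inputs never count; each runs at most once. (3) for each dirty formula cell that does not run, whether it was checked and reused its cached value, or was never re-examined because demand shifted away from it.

Marked dirty: B6, B7, B12, C2, C7, C9, D4, D5, E7, E11, F6, G6, H10.
Formula cells that run: B6, B7, B12, C2, C7, D4, D5, E7, E11, F6, G6, H10 — 12 in total.
Checked but reused from cache: C9.
Key observation: the change is absorbed at B6 — it re-runs but produces the same value, and the output's value is unchanged.

First evaluation (everything demanded from the output):
  F6 = -6 - -5 = -1
  C2 = ABS(-1) = 1
  G6 = -1 - 1 = -2
  B12 = -(-2) = 2
  E7 = MIN(-2, 2) = -2
  D4 = -(-2) = 2
  H10 = ABS(-6) = 6
  C7 = MAX(2, 6) = 6
  E11 = ABS(6) = 6
  D5 = ABS(6) = 6
  B7 = 5 - 6 = -1
  B6 = 6 + -1 = 5
  C9 = MAX(5, -5) = 5

Propagation after the edit:
  F6: runs — D11 -6->9; result 14.
  C2: runs — F6 -1->14; result 14.
  G6: runs — F6 -1->14; C2 1->14; result 0.
  B12: runs — G6 -2->0; result 0.
  E7: runs — G6 -2->0; B12 2->0; result 0.
  D4: runs — E7 -2->0; result 0.
  H10: runs — D11 -6->9; result 9.
  C7: runs — D4 2->0; H10 6->9; result 9.
  E11: runs — C7 6->9; result 9.
  D5: runs — E11 6->9; result 9.
  B7: runs — D5 6->9; result -4.
  B6: runs — C7 6->9; B7 -1->-4; result 5 (same value as before).
  C9: checked — values it read are unchanged (B6 unchanged, G7 unchanged); reused cached 5 without running.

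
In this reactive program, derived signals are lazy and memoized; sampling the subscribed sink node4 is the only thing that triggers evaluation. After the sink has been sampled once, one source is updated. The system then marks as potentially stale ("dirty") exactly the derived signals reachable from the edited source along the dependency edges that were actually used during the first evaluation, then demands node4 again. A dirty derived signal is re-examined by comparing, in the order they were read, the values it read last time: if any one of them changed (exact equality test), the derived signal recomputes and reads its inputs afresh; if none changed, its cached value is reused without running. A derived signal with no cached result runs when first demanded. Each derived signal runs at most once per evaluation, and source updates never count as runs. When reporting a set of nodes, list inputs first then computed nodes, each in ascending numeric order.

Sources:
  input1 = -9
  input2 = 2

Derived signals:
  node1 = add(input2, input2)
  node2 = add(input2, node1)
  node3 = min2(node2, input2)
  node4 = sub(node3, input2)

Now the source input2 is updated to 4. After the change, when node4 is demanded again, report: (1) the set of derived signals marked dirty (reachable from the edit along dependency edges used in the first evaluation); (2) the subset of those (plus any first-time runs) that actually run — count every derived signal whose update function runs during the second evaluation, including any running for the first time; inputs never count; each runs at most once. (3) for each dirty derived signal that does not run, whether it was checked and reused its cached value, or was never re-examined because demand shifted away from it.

First demand of the output computes:
  node1 = add(2, 2) = 4
  node2 = add(2, 4) = 6
  node3 = min2(6, 2) = 2
  node4 = sub(2, 2) = 0

After the edit, cleaning proceeds:
  node1: a read changed (input2 2->4; input2 2->4) — executes, giving 8.
  node2: a read changed (input2 2->4; node1 4->8) — executes, giving 12.
  node3: a read changed (node2 6->12; input2 2->4) — executes, giving 4.
  node4: a read changed (node3 2->4; input2 2->4) — executes, giving 0 — identical to its old value.

The edit dirties: node1, node2, node3, node4.
4 derived signals run: node1, node2, node3, node4.
No dirty derived signal escaped a run.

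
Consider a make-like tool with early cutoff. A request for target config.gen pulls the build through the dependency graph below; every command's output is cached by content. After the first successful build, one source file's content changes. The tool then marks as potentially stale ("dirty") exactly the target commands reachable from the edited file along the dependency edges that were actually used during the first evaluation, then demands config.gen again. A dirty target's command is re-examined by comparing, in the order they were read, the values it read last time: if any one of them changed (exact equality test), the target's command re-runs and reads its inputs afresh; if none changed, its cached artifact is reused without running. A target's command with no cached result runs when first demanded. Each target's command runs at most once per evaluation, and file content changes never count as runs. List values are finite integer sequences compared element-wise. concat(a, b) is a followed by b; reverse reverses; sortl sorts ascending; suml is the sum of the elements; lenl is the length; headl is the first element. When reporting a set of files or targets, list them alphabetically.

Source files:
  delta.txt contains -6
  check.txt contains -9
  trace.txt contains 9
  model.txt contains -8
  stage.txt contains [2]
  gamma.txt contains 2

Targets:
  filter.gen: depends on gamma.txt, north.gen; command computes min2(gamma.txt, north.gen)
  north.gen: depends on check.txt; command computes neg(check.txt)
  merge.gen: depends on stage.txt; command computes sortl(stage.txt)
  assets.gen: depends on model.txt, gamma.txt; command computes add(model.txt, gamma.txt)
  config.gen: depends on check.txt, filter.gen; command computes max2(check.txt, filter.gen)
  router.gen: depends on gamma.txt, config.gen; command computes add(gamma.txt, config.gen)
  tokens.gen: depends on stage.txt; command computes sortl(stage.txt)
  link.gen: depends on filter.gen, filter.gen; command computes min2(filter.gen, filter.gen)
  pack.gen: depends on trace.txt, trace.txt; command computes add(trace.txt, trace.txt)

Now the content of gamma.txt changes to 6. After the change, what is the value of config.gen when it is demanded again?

Demanding config.gen again yields 6.

First demand of the output computes:
  north.gen = neg(-9) = 9
  filter.gen = min2(2, 9) = 2
  config.gen = max2(-9, 2) = 2

After the edit, cleaning proceeds:
  filter.gen: a read changed (gamma.txt 2->6) — executes, giving 6.
  config.gen: a read changed (filter.gen 2->6) — executes, giving 6.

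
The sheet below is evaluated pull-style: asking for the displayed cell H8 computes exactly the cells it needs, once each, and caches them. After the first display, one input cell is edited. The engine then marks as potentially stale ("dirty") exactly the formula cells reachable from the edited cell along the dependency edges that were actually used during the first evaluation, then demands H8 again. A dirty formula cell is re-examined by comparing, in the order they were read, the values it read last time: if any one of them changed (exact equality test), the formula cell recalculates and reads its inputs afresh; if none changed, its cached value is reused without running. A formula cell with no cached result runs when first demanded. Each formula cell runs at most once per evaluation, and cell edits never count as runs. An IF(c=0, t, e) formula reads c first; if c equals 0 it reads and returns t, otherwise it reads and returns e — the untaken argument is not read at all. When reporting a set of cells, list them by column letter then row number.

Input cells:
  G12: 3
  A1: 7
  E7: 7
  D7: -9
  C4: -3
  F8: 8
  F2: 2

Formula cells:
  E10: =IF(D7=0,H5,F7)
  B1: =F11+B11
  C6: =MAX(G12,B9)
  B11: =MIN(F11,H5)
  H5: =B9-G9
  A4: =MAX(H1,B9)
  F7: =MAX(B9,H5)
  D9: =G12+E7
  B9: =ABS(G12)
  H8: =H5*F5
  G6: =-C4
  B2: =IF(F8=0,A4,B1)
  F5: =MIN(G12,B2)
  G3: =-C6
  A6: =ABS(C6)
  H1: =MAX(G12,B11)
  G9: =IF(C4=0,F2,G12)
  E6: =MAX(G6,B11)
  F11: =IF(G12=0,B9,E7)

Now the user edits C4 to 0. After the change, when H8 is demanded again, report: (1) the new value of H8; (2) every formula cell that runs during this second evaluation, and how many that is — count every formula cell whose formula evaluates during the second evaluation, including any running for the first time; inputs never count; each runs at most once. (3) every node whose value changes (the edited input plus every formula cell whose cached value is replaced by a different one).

Demanding H8 again yields 3.
7 formula cells run: B1, B2, B11, F5, G9, H5, H8.
The nodes whose values change: B1, B2, B11, C4, G9, H5, H8.

First demand of the output computes:
  B9 = ABS(3) = 3
  F11 = IF(G12=0: G12=3 -> else branch E7) = 7
  G9 = IF(C4=0: C4=-3 -> else branch G12) = 3
  H5 = 3 - 3 = 0
  B11 = MIN(7, 0) = 0
  B1 = 7 + 0 = 7
  B2 = IF(F8=0: F8=8 -> else branch B1) = 7
  F5 = MIN(3, 7) = 3
  H8 = 0 * 3 = 0

After the edit, cleaning proceeds:
  G9: a read changed (C4 -3->0) — executes, giving 2.
  H5: a read changed (G9 3->2) — executes, giving 1.
  B11: a read changed (H5 0->1) — executes, giving 1.
  B1: a read changed (B11 0->1) — executes, giving 8.
  B2: a read changed (B1 7->8) — executes, giving 8.
  F5: a read changed (B2 7->8) — executes, giving 3 — identical to its old value.
  H8: a read changed (H5 0->1) — executes, giving 3.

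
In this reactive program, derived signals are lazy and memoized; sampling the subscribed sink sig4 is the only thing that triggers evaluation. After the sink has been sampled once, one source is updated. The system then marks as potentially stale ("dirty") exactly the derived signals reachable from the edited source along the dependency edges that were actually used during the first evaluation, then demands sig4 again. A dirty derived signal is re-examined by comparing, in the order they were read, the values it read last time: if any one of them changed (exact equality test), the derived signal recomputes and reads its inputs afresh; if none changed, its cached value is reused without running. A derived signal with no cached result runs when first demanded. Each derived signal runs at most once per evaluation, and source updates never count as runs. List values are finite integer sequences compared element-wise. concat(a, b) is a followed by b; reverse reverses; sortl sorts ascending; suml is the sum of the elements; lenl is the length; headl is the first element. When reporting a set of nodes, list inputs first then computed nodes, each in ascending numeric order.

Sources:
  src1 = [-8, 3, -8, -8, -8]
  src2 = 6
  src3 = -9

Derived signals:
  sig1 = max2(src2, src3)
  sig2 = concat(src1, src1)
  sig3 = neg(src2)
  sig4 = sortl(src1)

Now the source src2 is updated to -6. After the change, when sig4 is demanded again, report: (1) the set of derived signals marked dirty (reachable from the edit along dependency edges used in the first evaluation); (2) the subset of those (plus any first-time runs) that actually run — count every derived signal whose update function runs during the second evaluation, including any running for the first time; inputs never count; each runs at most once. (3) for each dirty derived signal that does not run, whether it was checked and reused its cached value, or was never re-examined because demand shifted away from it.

The edit dirties: none.
0 derived signals run: none.
No dirty derived signal escaped a run.
Note the shortcut — src2 feeds only undemanded nodes, so no recomputation happens.

First demand of the output computes:
  sig4 = sortl([-8, 3, -8, -8, -8]) = [-8, -8, -8, -8, 3]

After the edit, cleaning proceeds:
  src2 only reaches undemanded nodes; the second demand re-runs nothing.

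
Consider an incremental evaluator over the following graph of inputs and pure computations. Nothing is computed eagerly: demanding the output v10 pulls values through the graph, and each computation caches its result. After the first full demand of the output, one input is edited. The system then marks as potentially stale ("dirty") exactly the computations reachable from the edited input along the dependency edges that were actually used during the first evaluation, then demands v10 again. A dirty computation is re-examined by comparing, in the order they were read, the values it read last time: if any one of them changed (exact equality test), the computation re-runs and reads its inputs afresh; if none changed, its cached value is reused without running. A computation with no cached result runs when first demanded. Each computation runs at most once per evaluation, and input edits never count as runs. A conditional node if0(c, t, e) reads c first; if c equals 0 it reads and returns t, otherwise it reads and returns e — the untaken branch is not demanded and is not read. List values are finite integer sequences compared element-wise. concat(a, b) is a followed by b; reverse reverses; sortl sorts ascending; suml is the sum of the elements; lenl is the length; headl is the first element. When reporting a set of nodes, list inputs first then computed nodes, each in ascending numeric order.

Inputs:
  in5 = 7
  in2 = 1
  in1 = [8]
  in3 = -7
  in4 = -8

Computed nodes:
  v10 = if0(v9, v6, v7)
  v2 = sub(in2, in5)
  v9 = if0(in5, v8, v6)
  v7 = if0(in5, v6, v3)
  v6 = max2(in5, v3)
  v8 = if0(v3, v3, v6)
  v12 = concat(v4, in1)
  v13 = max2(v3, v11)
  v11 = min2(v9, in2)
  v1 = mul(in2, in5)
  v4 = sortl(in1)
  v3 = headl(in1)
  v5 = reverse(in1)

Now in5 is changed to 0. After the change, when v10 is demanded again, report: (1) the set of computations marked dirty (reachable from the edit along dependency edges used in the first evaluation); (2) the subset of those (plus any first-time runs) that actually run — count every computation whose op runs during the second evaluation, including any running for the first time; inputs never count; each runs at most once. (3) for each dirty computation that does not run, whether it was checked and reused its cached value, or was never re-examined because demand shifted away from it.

Initial pass — values computed on the first demand:
  v3 = headl([8]) = 8
  v6 = max2(7, 8) = 8
  v7 = if0(in5=7 -> else branch v3) = 8
  v9 = if0(in5=7 -> else branch v6) = 8
  v10 = if0(v9=8 -> else branch v7) = 8

Second demand — change propagation:
  v6: re-runs because in5 7->0; new result 8 (unchanged).
  v7: re-runs because in5 7->0; new result 8 (unchanged).
  v8: newly demanded (no cache) — executes and yields 8.
  v9: re-runs because in5 7->0; new result 8 (unchanged).
  v10: re-examined; everything it read last time is the same (v9 unchanged, v7 unchanged) — cache 8 kept, no run.

The important point: the flipped condition pulls in fresh nodes; v8 runs for the first time.

Dirty set: v6, v7, v9, v10.
Run set: v6, v7, v8, v9 (4 run).
Re-examined without running (cache reused): v10.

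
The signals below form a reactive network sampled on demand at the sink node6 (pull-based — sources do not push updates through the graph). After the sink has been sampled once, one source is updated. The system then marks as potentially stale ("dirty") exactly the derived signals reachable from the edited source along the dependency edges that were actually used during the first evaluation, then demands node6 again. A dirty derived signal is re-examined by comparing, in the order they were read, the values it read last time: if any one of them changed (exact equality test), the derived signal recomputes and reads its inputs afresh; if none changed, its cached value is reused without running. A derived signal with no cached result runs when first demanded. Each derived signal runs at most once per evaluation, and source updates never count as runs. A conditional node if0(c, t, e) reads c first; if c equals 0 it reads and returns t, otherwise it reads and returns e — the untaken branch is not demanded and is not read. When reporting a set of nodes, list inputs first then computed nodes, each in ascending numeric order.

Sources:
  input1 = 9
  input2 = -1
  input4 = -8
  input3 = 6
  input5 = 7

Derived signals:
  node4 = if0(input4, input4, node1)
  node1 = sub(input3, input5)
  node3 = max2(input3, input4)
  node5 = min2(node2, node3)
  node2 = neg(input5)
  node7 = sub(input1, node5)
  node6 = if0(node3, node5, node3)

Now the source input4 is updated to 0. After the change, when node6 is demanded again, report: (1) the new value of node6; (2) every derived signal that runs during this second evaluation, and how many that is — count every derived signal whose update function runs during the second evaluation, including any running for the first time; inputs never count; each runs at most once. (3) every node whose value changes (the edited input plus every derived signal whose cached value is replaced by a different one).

node6 now evaluates to 6.
Run set: node3 (1 run).
Changed values: input4.
The important point: node3 recomputes to an identical value, and the output ends up unchanged.

Initial pass — values computed on the first demand:
  node3 = max2(6, -8) = 6
  node6 = if0(node3=6 -> else branch node3) = 6

Second demand — change propagation:
  node3: re-runs because input4 -8->0; new result 6 (unchanged).
  node6: re-examined; everything it read last time is the same (node3 unchanged, node3 unchanged) — cache 6 kept, no run.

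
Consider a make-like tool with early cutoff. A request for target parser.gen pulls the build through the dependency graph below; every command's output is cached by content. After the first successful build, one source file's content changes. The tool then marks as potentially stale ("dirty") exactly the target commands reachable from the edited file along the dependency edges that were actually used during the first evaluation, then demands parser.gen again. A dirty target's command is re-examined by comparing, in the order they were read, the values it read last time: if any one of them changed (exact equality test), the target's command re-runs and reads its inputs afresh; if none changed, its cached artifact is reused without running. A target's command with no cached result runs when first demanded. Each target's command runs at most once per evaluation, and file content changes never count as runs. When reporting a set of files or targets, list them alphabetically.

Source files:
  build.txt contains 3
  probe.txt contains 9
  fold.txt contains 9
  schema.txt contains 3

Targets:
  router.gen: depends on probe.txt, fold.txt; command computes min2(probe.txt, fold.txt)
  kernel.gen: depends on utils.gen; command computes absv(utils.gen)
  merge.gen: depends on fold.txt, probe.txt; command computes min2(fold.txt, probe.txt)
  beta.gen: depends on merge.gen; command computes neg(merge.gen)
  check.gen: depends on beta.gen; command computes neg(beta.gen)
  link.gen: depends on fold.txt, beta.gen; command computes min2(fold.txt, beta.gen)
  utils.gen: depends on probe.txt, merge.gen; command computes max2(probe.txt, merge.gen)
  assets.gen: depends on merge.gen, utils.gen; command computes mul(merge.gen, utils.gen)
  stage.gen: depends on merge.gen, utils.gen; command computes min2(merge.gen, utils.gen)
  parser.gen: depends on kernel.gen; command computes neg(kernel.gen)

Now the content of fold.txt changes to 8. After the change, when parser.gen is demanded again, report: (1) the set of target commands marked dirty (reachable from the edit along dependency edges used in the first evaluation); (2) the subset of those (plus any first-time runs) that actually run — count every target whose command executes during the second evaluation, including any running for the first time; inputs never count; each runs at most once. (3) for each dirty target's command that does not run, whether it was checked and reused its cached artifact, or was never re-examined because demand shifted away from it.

First demand of the output computes:
  merge.gen = min2(9, 9) = 9
  utils.gen = max2(9, 9) = 9
  kernel.gen = absv(9) = 9
  parser.gen = neg(9) = -9

After the edit, cleaning proceeds:
  merge.gen: a read changed (fold.txt 9->8) — executes, giving 8.
  utils.gen: a read changed (merge.gen 9->8) — executes, giving 9 — identical to its old value.
  kernel.gen: dirty, but its reads are unchanged (utils.gen unchanged); cached 9 stands.
  parser.gen: dirty, but its reads are unchanged (kernel.gen unchanged); cached -9 stands.

Note the absorption at utils.gen: it re-runs yet its value is the same, leaving the output's value untouched.

The edit dirties: kernel.gen, merge.gen, parser.gen, utils.gen.
2 target commands run: merge.gen, utils.gen.
Cache hits after checking: kernel.gen, parser.gen.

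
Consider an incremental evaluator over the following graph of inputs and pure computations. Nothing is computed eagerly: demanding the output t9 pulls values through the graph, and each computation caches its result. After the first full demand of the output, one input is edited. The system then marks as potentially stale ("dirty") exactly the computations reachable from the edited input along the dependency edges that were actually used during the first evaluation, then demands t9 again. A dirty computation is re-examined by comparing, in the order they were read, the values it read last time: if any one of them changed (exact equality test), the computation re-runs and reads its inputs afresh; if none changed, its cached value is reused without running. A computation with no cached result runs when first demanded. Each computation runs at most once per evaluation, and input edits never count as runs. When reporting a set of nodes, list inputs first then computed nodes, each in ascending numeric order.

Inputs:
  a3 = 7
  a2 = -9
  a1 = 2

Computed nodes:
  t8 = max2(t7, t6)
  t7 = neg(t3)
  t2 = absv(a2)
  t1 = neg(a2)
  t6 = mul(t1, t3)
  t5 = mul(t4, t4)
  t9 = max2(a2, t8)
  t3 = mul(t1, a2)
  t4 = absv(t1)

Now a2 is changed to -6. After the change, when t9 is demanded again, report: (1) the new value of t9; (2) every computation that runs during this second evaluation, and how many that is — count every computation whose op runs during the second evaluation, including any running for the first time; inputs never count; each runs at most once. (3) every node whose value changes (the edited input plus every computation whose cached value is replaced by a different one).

t9 now evaluates to 36.
Run set: t1, t3, t6, t7, t8, t9 (6 run).
Changed values: a2, t1, t3, t6, t7, t8, t9.

Initial pass — values computed on the first demand:
  t1 = neg(-9) = 9
  t3 = mul(9, -9) = -81
  t6 = mul(9, -81) = -729
  t7 = neg(-81) = 81
  t8 = max2(81, -729) = 81
  t9 = max2(-9, 81) = 81

Second demand — change propagation:
  t1: re-runs because a2 -9->-6; new result 6.
  t3: re-runs because t1 9->6; a2 -9->-6; new result -36.
  t6: re-runs because t1 9->6; t3 -81->-36; new result -216.
  t7: re-runs because t3 -81->-36; new result 36.
  t8: re-runs because t7 81->36; t6 -729->-216; new result 36.
  t9: re-runs because a2 -9->-6; t8 81->36; new result 36.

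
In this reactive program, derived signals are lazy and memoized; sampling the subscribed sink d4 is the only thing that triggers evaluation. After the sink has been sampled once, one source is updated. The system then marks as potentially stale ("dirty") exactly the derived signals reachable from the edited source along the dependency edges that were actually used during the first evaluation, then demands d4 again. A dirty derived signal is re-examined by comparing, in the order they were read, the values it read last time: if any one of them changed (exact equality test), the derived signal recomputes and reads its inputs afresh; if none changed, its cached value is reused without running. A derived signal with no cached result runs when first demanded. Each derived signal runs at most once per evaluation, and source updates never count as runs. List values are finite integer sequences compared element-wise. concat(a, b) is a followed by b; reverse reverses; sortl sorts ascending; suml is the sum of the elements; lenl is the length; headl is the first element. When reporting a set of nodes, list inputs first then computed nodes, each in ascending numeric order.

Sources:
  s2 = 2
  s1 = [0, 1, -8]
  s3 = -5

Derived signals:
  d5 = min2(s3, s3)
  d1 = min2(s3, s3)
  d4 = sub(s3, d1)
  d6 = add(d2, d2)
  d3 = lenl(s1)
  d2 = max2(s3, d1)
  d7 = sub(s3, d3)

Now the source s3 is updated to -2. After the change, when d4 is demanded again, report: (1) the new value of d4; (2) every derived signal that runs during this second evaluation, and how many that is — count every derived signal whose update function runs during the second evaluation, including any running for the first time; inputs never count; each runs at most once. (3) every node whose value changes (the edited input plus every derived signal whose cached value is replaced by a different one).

Demanding d4 again yields 0.
2 derived signals run: d1, d4.
The nodes whose values change: s3, d1.

First demand of the output computes:
  d1 = min2(-5, -5) = -5
  d4 = sub(-5, -5) = 0

After the edit, cleaning proceeds:
  d1: a read changed (s3 -5->-2; s3 -5->-2) — executes, giving -2.
  d4: a read changed (s3 -5->-2; d1 -5->-2) — executes, giving 0 — identical to its old value.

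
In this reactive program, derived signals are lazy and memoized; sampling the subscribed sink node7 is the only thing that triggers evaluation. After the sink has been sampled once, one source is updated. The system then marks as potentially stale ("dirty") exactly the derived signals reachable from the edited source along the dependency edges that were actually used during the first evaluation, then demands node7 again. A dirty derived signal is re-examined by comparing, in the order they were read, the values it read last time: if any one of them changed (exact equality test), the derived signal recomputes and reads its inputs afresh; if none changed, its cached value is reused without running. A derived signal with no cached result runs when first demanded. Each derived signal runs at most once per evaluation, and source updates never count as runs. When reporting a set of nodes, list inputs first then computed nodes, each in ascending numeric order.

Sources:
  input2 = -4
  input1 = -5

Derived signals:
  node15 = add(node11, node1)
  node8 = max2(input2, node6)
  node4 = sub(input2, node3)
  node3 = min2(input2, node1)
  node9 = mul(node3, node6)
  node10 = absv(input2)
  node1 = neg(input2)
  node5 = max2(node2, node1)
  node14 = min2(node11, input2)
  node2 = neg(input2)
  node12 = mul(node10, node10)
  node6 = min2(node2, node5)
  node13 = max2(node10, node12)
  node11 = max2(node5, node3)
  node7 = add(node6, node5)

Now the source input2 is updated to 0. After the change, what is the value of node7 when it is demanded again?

First demand of the output computes:
  node1 = neg(-4) = 4
  node2 = neg(-4) = 4
  node5 = max2(4, 4) = 4
  node6 = min2(4, 4) = 4
  node7 = add(4, 4) = 8

After the edit, cleaning proceeds:
  node1: a read changed (input2 -4->0) — executes, giving 0.
  node2: a read changed (input2 -4->0) — executes, giving 0.
  node5: a read changed (node2 4->0; node1 4->0) — executes, giving 0.
  node6: a read changed (node2 4->0; node5 4->0) — executes, giving 0.
  node7: a read changed (node6 4->0; node5 4->0) — executes, giving 0.

Demanding node7 again yields 0.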